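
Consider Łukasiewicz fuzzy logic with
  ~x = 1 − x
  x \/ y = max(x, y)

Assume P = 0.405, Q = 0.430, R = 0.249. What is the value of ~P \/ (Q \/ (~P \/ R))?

~P = 1 − 0.405 = 0.595
~P \/ R = max(0.595, 0.249) = 0.595
Q \/ (~P \/ R) = max(0.430, 0.595) = 0.595
~P \/ (Q \/ (~P \/ R)) = max(0.595, 0.595) = 0.595

0.595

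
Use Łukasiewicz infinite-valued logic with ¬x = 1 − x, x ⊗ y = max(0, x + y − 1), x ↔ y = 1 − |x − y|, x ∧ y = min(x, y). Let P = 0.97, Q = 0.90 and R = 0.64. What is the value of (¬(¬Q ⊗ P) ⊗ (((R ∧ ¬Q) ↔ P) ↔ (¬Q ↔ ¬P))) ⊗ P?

0.10

¬Q = 1 − 0.90 = 0.10
¬Q ⊗ P = max(0, 0.10 + 0.97 − 1) = max(0, 0.07) = 0.07
¬(¬Q ⊗ P) = 1 − 0.07 = 0.93
R ∧ ¬Q = min(0.64, 0.10) = 0.10
(R ∧ ¬Q) ↔ P = 1 − |0.10 − 0.97| = 1 − 0.87 = 0.13
¬P = 1 − 0.97 = 0.03
¬Q ↔ ¬P = 1 − |0.10 − 0.03| = 1 − 0.07 = 0.93
((R ∧ ¬Q) ↔ P) ↔ (¬Q ↔ ¬P) = 1 − |0.13 − 0.93| = 1 − 0.80 = 0.20
¬(¬Q ⊗ P) ⊗ (((R ∧ ¬Q) ↔ P) ↔ (¬Q ↔ ¬P)) = max(0, 0.93 + 0.20 − 1) = max(0, 0.13) = 0.13
(¬(¬Q ⊗ P) ⊗ (((R ∧ ¬Q) ↔ P) ↔ (¬Q ↔ ¬P))) ⊗ P = max(0, 0.13 + 0.97 − 1) = max(0, 0.10) = 0.10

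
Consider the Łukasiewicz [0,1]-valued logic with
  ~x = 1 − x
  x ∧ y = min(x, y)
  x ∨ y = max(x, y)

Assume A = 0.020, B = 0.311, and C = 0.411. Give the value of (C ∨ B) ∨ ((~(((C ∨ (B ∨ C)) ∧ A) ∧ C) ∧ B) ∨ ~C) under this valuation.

0.589

C ∨ B = max(0.411, 0.311) = 0.411
B ∨ C = max(0.311, 0.411) = 0.411
C ∨ (B ∨ C) = max(0.411, 0.411) = 0.411
(C ∨ (B ∨ C)) ∧ A = min(0.411, 0.020) = 0.020
((C ∨ (B ∨ C)) ∧ A) ∧ C = min(0.020, 0.411) = 0.020
~(((C ∨ (B ∨ C)) ∧ A) ∧ C) = 1 − 0.020 = 0.980
~(((C ∨ (B ∨ C)) ∧ A) ∧ C) ∧ B = min(0.980, 0.311) = 0.311
~C = 1 − 0.411 = 0.589
(~(((C ∨ (B ∨ C)) ∧ A) ∧ C) ∧ B) ∨ ~C = max(0.311, 0.589) = 0.589
(C ∨ B) ∨ ((~(((C ∨ (B ∨ C)) ∧ A) ∧ C) ∧ B) ∨ ~C) = max(0.411, 0.589) = 0.589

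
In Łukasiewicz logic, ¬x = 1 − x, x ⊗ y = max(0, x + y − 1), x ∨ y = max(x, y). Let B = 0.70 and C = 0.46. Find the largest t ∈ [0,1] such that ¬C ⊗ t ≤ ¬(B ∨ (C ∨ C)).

¬C = 1 − 0.46 = 0.54
So the left factor is ¬C = 0.54.
C ∨ C = max(0.46, 0.46) = 0.46
B ∨ (C ∨ C) = max(0.70, 0.46) = 0.70
¬(B ∨ (C ∨ C)) = 1 − 0.70 = 0.30
So the right-hand bound is ¬(B ∨ (C ∨ C)) = 0.30.
The residuum of the Łukasiewicz t-norm gives the supremum: min(1, 1 − 0.54 + 0.30).
1 − 0.54 + 0.30 = 0.76, so t = min(1, 0.76) = 0.76.
Check: 0.54 ⊗ 0.76 = max(0, 0.30) = 0.30 ≤ 0.30.

0.76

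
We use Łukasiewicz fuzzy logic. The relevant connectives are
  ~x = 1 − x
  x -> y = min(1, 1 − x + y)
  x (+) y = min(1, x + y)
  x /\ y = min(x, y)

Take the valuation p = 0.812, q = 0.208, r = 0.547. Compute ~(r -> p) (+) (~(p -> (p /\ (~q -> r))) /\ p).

r -> p = min(1, 1 − 0.547 + 0.812) = min(1, 1.265) = 1.000
~(r -> p) = 1 − 1.000 = 0.000
~q = 1 − 0.208 = 0.792
~q -> r = min(1, 1 − 0.792 + 0.547) = min(1, 0.755) = 0.755
p /\ (~q -> r) = min(0.812, 0.755) = 0.755
p -> (p /\ (~q -> r)) = min(1, 1 − 0.812 + 0.755) = min(1, 0.943) = 0.943
~(p -> (p /\ (~q -> r))) = 1 − 0.943 = 0.057
~(p -> (p /\ (~q -> r))) /\ p = min(0.057, 0.812) = 0.057
~(r -> p) (+) (~(p -> (p /\ (~q -> r))) /\ p) = min(1, 0.000 + 0.057) = min(1, 0.057) = 0.057

0.057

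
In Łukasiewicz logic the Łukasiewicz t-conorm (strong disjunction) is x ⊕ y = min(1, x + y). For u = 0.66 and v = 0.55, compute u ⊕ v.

u ⊕ v = min(1, 0.66 + 0.55) = min(1, 1.21) = 1.00
For comparison, the Gödel t-conorm max(x, y) would give 0.66.

1.00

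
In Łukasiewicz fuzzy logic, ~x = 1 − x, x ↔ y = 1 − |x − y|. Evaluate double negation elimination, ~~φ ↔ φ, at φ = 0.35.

~φ = 1 − 0.35 = 0.65
~~φ = 1 − 0.65 = 0.35
~~φ ↔ φ = 1 − |0.35 − 0.35| = 1 − 0.00 = 1.00
(As expected: always 1 in Ł∞ since negation is involutive.)

1.00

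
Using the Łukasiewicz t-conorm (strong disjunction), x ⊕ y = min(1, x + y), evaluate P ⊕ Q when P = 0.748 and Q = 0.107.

P ⊕ Q = min(1, 0.748 + 0.107) = min(1, 0.855) = 0.855
For comparison, the Gödel t-conorm max(x, y) would give 0.748.

0.855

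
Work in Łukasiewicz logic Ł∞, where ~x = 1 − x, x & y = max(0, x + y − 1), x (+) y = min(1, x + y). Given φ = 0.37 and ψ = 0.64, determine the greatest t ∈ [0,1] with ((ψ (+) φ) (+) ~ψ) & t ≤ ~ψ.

ψ (+) φ = min(1, 0.64 + 0.37) = min(1, 1.01) = 1.00
~ψ = 1 − 0.64 = 0.36
(ψ (+) φ) (+) ~ψ = min(1, 1.00 + 0.36) = min(1, 1.36) = 1.00
So the left factor is (ψ (+) φ) (+) ~ψ = 1.00.
So the right-hand bound is ~ψ = 0.36.
The residuum of the Łukasiewicz t-norm gives the supremum: min(1, 1 − 1.00 + 0.36).
1 − 1.00 + 0.36 = 0.36, so t = min(1, 0.36) = 0.36.
Check: 1.00 & 0.36 = max(0, 0.36) = 0.36 ≤ 0.36.

0.36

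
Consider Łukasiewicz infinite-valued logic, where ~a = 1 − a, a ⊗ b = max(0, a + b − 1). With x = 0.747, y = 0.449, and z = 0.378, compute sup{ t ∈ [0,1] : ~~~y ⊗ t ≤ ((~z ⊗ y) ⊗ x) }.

0.449

~y = 1 − 0.449 = 0.551
~~y = 1 − 0.551 = 0.449
~~~y = 1 − 0.449 = 0.551
So the left factor is ~~~y = 0.551.
~z = 1 − 0.378 = 0.622
~z ⊗ y = max(0, 0.622 + 0.449 − 1) = max(0, 0.071) = 0.071
(~z ⊗ y) ⊗ x = max(0, 0.071 + 0.747 − 1) = max(0, -0.182) = 0.000
So the right-hand bound is (~z ⊗ y) ⊗ x = 0.000.
The residuum of the Łukasiewicz t-norm gives the supremum: min(1, 1 − 0.551 + 0.000).
1 − 0.551 + 0.000 = 0.449, so t = min(1, 0.449) = 0.449.
Check: 0.551 ⊗ 0.449 = max(0, 0.000) = 0.000 ≤ 0.000.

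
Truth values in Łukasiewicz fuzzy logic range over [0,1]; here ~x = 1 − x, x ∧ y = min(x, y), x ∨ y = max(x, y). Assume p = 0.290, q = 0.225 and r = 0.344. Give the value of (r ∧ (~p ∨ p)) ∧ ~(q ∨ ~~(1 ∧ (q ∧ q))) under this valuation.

0.344

~p = 1 − 0.290 = 0.710
~p ∨ p = max(0.710, 0.290) = 0.710
r ∧ (~p ∨ p) = min(0.344, 0.710) = 0.344
q ∧ q = min(0.225, 0.225) = 0.225
1 ∧ (q ∧ q) = min(1.000, 0.225) = 0.225
~(1 ∧ (q ∧ q)) = 1 − 0.225 = 0.775
~~(1 ∧ (q ∧ q)) = 1 − 0.775 = 0.225
q ∨ ~~(1 ∧ (q ∧ q)) = max(0.225, 0.225) = 0.225
~(q ∨ ~~(1 ∧ (q ∧ q))) = 1 − 0.225 = 0.775
(r ∧ (~p ∨ p)) ∧ ~(q ∨ ~~(1 ∧ (q ∧ q))) = min(0.344, 0.775) = 0.344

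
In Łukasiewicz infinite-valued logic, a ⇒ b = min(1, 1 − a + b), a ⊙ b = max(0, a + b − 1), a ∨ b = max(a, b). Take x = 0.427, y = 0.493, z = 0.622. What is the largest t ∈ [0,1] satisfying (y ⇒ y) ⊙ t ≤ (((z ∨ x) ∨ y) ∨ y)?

0.622

y ⇒ y = min(1, 1 − 0.493 + 0.493) = min(1, 1.000) = 1.000
So the left factor is y ⇒ y = 1.000.
z ∨ x = max(0.622, 0.427) = 0.622
(z ∨ x) ∨ y = max(0.622, 0.493) = 0.622
((z ∨ x) ∨ y) ∨ y = max(0.622, 0.493) = 0.622
So the right-hand bound is ((z ∨ x) ∨ y) ∨ y = 0.622.
The residuum of the Łukasiewicz t-norm gives the supremum: min(1, 1 − 1.000 + 0.622).
1 − 1.000 + 0.622 = 0.622, so t = min(1, 0.622) = 0.622.
Check: 1.000 ⊙ 0.622 = max(0, 0.622) = 0.622 ≤ 0.622.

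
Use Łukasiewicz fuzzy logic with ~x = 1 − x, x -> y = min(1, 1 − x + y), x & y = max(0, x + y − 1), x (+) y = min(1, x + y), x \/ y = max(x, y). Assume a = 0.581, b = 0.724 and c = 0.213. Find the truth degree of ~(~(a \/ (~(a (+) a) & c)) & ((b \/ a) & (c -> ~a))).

a (+) a = min(1, 0.581 + 0.581) = min(1, 1.162) = 1.000
~(a (+) a) = 1 − 1.000 = 0.000
~(a (+) a) & c = max(0, 0.000 + 0.213 − 1) = max(0, -0.787) = 0.000
a \/ (~(a (+) a) & c) = max(0.581, 0.000) = 0.581
~(a \/ (~(a (+) a) & c)) = 1 − 0.581 = 0.419
b \/ a = max(0.724, 0.581) = 0.724
~a = 1 − 0.581 = 0.419
c -> ~a = min(1, 1 − 0.213 + 0.419) = min(1, 1.206) = 1.000
(b \/ a) & (c -> ~a) = max(0, 0.724 + 1.000 − 1) = max(0, 0.724) = 0.724
~(a \/ (~(a (+) a) & c)) & ((b \/ a) & (c -> ~a)) = max(0, 0.419 + 0.724 − 1) = max(0, 0.143) = 0.143
~(~(a \/ (~(a (+) a) & c)) & ((b \/ a) & (c -> ~a))) = 1 − 0.143 = 0.857

0.857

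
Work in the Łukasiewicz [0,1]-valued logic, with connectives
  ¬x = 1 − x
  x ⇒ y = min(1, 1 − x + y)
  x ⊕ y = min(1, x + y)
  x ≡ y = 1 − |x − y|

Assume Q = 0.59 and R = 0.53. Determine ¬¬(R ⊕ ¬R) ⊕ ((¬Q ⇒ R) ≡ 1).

¬R = 1 − 0.53 = 0.47
R ⊕ ¬R = min(1, 0.53 + 0.47) = min(1, 1.00) = 1.00
¬(R ⊕ ¬R) = 1 − 1.00 = 0.00
¬¬(R ⊕ ¬R) = 1 − 0.00 = 1.00
¬Q = 1 − 0.59 = 0.41
¬Q ⇒ R = min(1, 1 − 0.41 + 0.53) = min(1, 1.12) = 1.00
(¬Q ⇒ R) ≡ 1 = 1 − |1.00 − 1.00| = 1 − 0.00 = 1.00
¬¬(R ⊕ ¬R) ⊕ ((¬Q ⇒ R) ≡ 1) = min(1, 1.00 + 1.00) = min(1, 2.00) = 1.00

1.00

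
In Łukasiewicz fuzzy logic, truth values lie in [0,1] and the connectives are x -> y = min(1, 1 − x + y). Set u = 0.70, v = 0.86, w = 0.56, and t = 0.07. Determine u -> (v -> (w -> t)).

w -> t = min(1, 1 − 0.56 + 0.07) = min(1, 0.51) = 0.51
v -> (w -> t) = min(1, 1 − 0.86 + 0.51) = min(1, 0.65) = 0.65
u -> (v -> (w -> t)) = min(1, 1 − 0.70 + 0.65) = min(1, 0.95) = 0.95

0.95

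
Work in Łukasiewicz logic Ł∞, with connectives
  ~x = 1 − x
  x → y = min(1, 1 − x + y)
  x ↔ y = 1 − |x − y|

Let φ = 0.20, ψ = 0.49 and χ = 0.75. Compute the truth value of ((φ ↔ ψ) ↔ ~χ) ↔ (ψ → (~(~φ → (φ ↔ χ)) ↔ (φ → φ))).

φ ↔ ψ = 1 − |0.20 − 0.49| = 1 − 0.29 = 0.71
~χ = 1 − 0.75 = 0.25
(φ ↔ ψ) ↔ ~χ = 1 − |0.71 − 0.25| = 1 − 0.46 = 0.54
~φ = 1 − 0.20 = 0.80
φ ↔ χ = 1 − |0.20 − 0.75| = 1 − 0.55 = 0.45
~φ → (φ ↔ χ) = min(1, 1 − 0.80 + 0.45) = min(1, 0.65) = 0.65
~(~φ → (φ ↔ χ)) = 1 − 0.65 = 0.35
φ → φ = min(1, 1 − 0.20 + 0.20) = min(1, 1.00) = 1.00
~(~φ → (φ ↔ χ)) ↔ (φ → φ) = 1 − |0.35 − 1.00| = 1 − 0.65 = 0.35
ψ → (~(~φ → (φ ↔ χ)) ↔ (φ → φ)) = min(1, 1 − 0.49 + 0.35) = min(1, 0.86) = 0.86
((φ ↔ ψ) ↔ ~χ) ↔ (ψ → (~(~φ → (φ ↔ χ)) ↔ (φ → φ))) = 1 − |0.54 − 0.86| = 1 − 0.32 = 0.68

0.68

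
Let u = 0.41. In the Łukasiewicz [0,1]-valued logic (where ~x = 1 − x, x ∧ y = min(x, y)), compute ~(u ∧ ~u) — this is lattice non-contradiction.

0.59

~u = 1 − 0.41 = 0.59
u ∧ ~u = min(0.41, 0.59) = 0.41
~(u ∧ ~u) = 1 − 0.41 = 0.59
(The value 0.59 < 1 shows this instance is not satisfied; not a Ł∞-tautology — its value is 1 − min(a, 1−a).)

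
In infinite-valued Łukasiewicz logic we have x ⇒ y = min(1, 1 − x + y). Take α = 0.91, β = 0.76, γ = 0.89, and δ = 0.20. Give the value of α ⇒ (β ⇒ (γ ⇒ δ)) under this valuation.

0.64

γ ⇒ δ = min(1, 1 − 0.89 + 0.20) = min(1, 0.31) = 0.31
β ⇒ (γ ⇒ δ) = min(1, 1 − 0.76 + 0.31) = min(1, 0.55) = 0.55
α ⇒ (β ⇒ (γ ⇒ δ)) = min(1, 1 − 0.91 + 0.55) = min(1, 0.64) = 0.64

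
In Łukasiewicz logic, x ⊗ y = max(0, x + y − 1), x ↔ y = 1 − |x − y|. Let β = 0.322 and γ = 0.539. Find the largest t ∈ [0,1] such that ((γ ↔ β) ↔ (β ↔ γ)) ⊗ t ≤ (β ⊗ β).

γ ↔ β = 1 − |0.539 − 0.322| = 1 − 0.217 = 0.783
β ↔ γ = 1 − |0.322 − 0.539| = 1 − 0.217 = 0.783
(γ ↔ β) ↔ (β ↔ γ) = 1 − |0.783 − 0.783| = 1 − 0.000 = 1.000
So the left factor is (γ ↔ β) ↔ (β ↔ γ) = 1.000.
β ⊗ β = max(0, 0.322 + 0.322 − 1) = max(0, -0.356) = 0.000
So the right-hand bound is β ⊗ β = 0.000.
The residuum of the Łukasiewicz t-norm gives the supremum: min(1, 1 − 1.000 + 0.000).
1 − 1.000 + 0.000 = 0.000, so t = min(1, 0.000) = 0.000.
Check: 1.000 ⊗ 0.000 = max(0, 0.000) = 0.000 ≤ 0.000.

0.000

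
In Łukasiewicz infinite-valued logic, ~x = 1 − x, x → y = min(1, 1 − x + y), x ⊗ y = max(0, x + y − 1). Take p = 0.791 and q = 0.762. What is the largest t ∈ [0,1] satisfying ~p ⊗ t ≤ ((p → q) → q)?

1.000

~p = 1 − 0.791 = 0.209
So the left factor is ~p = 0.209.
p → q = min(1, 1 − 0.791 + 0.762) = min(1, 0.971) = 0.971
(p → q) → q = min(1, 1 − 0.971 + 0.762) = min(1, 0.791) = 0.791
So the right-hand bound is (p → q) → q = 0.791.
The residuum of the Łukasiewicz t-norm gives the supremum: min(1, 1 − 0.209 + 0.791).
1 − 0.209 + 0.791 = 1.582, so t = min(1, 1.582) = 1.000.
Check: 0.209 ⊗ 1.000 = max(0, 0.209) = 0.209 ≤ 0.791.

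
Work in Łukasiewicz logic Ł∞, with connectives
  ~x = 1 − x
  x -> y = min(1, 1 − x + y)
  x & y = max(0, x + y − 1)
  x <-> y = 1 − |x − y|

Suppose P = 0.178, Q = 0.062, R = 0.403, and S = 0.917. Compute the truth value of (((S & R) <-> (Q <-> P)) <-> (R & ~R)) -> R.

S & R = max(0, 0.917 + 0.403 − 1) = max(0, 0.320) = 0.320
Q <-> P = 1 − |0.062 − 0.178| = 1 − 0.116 = 0.884
(S & R) <-> (Q <-> P) = 1 − |0.320 − 0.884| = 1 − 0.564 = 0.436
~R = 1 − 0.403 = 0.597
R & ~R = max(0, 0.403 + 0.597 − 1) = max(0, 0.000) = 0.000
((S & R) <-> (Q <-> P)) <-> (R & ~R) = 1 − |0.436 − 0.000| = 1 − 0.436 = 0.564
(((S & R) <-> (Q <-> P)) <-> (R & ~R)) -> R = min(1, 1 − 0.564 + 0.403) = min(1, 0.839) = 0.839

0.839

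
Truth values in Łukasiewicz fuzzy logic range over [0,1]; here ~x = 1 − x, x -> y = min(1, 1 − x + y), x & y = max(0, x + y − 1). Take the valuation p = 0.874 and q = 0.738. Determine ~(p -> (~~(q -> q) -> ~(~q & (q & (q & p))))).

0.000

q -> q = min(1, 1 − 0.738 + 0.738) = min(1, 1.000) = 1.000
~(q -> q) = 1 − 1.000 = 0.000
~~(q -> q) = 1 − 0.000 = 1.000
~q = 1 − 0.738 = 0.262
q & p = max(0, 0.738 + 0.874 − 1) = max(0, 0.612) = 0.612
q & (q & p) = max(0, 0.738 + 0.612 − 1) = max(0, 0.350) = 0.350
~q & (q & (q & p)) = max(0, 0.262 + 0.350 − 1) = max(0, -0.388) = 0.000
~(~q & (q & (q & p))) = 1 − 0.000 = 1.000
~~(q -> q) -> ~(~q & (q & (q & p))) = min(1, 1 − 1.000 + 1.000) = min(1, 1.000) = 1.000
p -> (~~(q -> q) -> ~(~q & (q & (q & p)))) = min(1, 1 − 0.874 + 1.000) = min(1, 1.126) = 1.000
~(p -> (~~(q -> q) -> ~(~q & (q & (q & p))))) = 1 − 1.000 = 0.000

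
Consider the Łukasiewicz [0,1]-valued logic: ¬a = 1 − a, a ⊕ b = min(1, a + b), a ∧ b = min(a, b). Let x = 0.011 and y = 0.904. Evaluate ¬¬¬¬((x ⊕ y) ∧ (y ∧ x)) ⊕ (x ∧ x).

0.022

x ⊕ y = min(1, 0.011 + 0.904) = min(1, 0.915) = 0.915
y ∧ x = min(0.904, 0.011) = 0.011
(x ⊕ y) ∧ (y ∧ x) = min(0.915, 0.011) = 0.011
¬((x ⊕ y) ∧ (y ∧ x)) = 1 − 0.011 = 0.989
¬¬((x ⊕ y) ∧ (y ∧ x)) = 1 − 0.989 = 0.011
¬¬¬((x ⊕ y) ∧ (y ∧ x)) = 1 − 0.011 = 0.989
¬¬¬¬((x ⊕ y) ∧ (y ∧ x)) = 1 − 0.989 = 0.011
x ∧ x = min(0.011, 0.011) = 0.011
¬¬¬¬((x ⊕ y) ∧ (y ∧ x)) ⊕ (x ∧ x) = min(1, 0.011 + 0.011) = min(1, 0.022) = 0.022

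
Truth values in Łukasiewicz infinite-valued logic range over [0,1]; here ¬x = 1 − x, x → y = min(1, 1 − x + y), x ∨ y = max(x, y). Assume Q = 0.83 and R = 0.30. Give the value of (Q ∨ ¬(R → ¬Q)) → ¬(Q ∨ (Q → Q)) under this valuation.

0.17

¬Q = 1 − 0.83 = 0.17
R → ¬Q = min(1, 1 − 0.30 + 0.17) = min(1, 0.87) = 0.87
¬(R → ¬Q) = 1 − 0.87 = 0.13
Q ∨ ¬(R → ¬Q) = max(0.83, 0.13) = 0.83
Q → Q = min(1, 1 − 0.83 + 0.83) = min(1, 1.00) = 1.00
Q ∨ (Q → Q) = max(0.83, 1.00) = 1.00
¬(Q ∨ (Q → Q)) = 1 − 1.00 = 0.00
(Q ∨ ¬(R → ¬Q)) → ¬(Q ∨ (Q → Q)) = min(1, 1 − 0.83 + 0.00) = min(1, 0.17) = 0.17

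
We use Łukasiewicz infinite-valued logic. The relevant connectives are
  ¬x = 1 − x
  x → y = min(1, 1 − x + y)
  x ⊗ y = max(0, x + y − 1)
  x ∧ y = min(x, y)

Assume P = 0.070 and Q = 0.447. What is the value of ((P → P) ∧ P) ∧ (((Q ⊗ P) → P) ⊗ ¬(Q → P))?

0.070

P → P = min(1, 1 − 0.070 + 0.070) = min(1, 1.000) = 1.000
(P → P) ∧ P = min(1.000, 0.070) = 0.070
Q ⊗ P = max(0, 0.447 + 0.070 − 1) = max(0, -0.483) = 0.000
(Q ⊗ P) → P = min(1, 1 − 0.000 + 0.070) = min(1, 1.070) = 1.000
Q → P = min(1, 1 − 0.447 + 0.070) = min(1, 0.623) = 0.623
¬(Q → P) = 1 − 0.623 = 0.377
((Q ⊗ P) → P) ⊗ ¬(Q → P) = max(0, 1.000 + 0.377 − 1) = max(0, 0.377) = 0.377
((P → P) ∧ P) ∧ (((Q ⊗ P) → P) ⊗ ¬(Q → P)) = min(0.070, 0.377) = 0.070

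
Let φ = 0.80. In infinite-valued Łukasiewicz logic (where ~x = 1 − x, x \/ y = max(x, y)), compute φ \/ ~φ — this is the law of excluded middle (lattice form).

~φ = 1 − 0.80 = 0.20
φ \/ ~φ = max(0.80, 0.20) = 0.80
(The value 0.80 < 1 shows this instance is not satisfied; not a Ł∞-tautology — its value is max(a, 1−a).)

0.80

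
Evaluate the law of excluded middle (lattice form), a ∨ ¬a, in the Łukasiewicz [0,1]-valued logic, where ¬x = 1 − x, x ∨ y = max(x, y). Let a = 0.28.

¬a = 1 − 0.28 = 0.72
a ∨ ¬a = max(0.28, 0.72) = 0.72
(The value 0.72 < 1 shows this instance is not satisfied; not a Ł∞-tautology — its value is max(a, 1−a).)

0.72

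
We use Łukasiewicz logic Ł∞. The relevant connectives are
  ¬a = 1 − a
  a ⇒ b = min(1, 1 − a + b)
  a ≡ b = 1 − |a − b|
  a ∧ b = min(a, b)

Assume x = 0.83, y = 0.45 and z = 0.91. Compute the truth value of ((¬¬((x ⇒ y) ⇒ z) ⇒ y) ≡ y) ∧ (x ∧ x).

x ⇒ y = min(1, 1 − 0.83 + 0.45) = min(1, 0.62) = 0.62
(x ⇒ y) ⇒ z = min(1, 1 − 0.62 + 0.91) = min(1, 1.29) = 1.00
¬((x ⇒ y) ⇒ z) = 1 − 1.00 = 0.00
¬¬((x ⇒ y) ⇒ z) = 1 − 0.00 = 1.00
¬¬((x ⇒ y) ⇒ z) ⇒ y = min(1, 1 − 1.00 + 0.45) = min(1, 0.45) = 0.45
(¬¬((x ⇒ y) ⇒ z) ⇒ y) ≡ y = 1 − |0.45 − 0.45| = 1 − 0.00 = 1.00
x ∧ x = min(0.83, 0.83) = 0.83
((¬¬((x ⇒ y) ⇒ z) ⇒ y) ≡ y) ∧ (x ∧ x) = min(1.00, 0.83) = 0.83

0.83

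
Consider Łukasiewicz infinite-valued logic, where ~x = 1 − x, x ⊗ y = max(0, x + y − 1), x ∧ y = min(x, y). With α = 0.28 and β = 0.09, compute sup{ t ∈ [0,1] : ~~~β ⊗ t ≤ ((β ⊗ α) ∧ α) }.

0.09

~β = 1 − 0.09 = 0.91
~~β = 1 − 0.91 = 0.09
~~~β = 1 − 0.09 = 0.91
So the left factor is ~~~β = 0.91.
β ⊗ α = max(0, 0.09 + 0.28 − 1) = max(0, -0.63) = 0.00
(β ⊗ α) ∧ α = min(0.00, 0.28) = 0.00
So the right-hand bound is (β ⊗ α) ∧ α = 0.00.
The residuum of the Łukasiewicz t-norm gives the supremum: min(1, 1 − 0.91 + 0.00).
1 − 0.91 + 0.00 = 0.09, so t = min(1, 0.09) = 0.09.
Check: 0.91 ⊗ 0.09 = max(0, 0.00) = 0.00 ≤ 0.00.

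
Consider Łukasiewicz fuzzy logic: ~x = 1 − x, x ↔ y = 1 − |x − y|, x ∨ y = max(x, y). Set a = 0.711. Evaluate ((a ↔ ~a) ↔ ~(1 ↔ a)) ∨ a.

~a = 1 − 0.711 = 0.289
a ↔ ~a = 1 − |0.711 − 0.289| = 1 − 0.422 = 0.578
1 ↔ a = 1 − |1.000 − 0.711| = 1 − 0.289 = 0.711
~(1 ↔ a) = 1 − 0.711 = 0.289
(a ↔ ~a) ↔ ~(1 ↔ a) = 1 − |0.578 − 0.289| = 1 − 0.289 = 0.711
((a ↔ ~a) ↔ ~(1 ↔ a)) ∨ a = max(0.711, 0.711) = 0.711

0.711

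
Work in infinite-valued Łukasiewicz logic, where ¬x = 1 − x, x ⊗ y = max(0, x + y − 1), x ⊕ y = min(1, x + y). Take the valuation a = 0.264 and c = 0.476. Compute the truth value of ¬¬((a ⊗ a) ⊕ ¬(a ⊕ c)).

a ⊗ a = max(0, 0.264 + 0.264 − 1) = max(0, -0.472) = 0.000
a ⊕ c = min(1, 0.264 + 0.476) = min(1, 0.740) = 0.740
¬(a ⊕ c) = 1 − 0.740 = 0.260
(a ⊗ a) ⊕ ¬(a ⊕ c) = min(1, 0.000 + 0.260) = min(1, 0.260) = 0.260
¬((a ⊗ a) ⊕ ¬(a ⊕ c)) = 1 − 0.260 = 0.740
¬¬((a ⊗ a) ⊕ ¬(a ⊕ c)) = 1 − 0.740 = 0.260

0.260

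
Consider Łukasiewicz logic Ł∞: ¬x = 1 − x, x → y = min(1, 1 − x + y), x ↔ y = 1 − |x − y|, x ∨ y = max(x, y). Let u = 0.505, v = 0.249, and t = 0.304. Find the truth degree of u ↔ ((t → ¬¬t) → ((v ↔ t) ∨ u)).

0.560

¬t = 1 − 0.304 = 0.696
¬¬t = 1 − 0.696 = 0.304
t → ¬¬t = min(1, 1 − 0.304 + 0.304) = min(1, 1.000) = 1.000
v ↔ t = 1 − |0.249 − 0.304| = 1 − 0.055 = 0.945
(v ↔ t) ∨ u = max(0.945, 0.505) = 0.945
(t → ¬¬t) → ((v ↔ t) ∨ u) = min(1, 1 − 1.000 + 0.945) = min(1, 0.945) = 0.945
u ↔ ((t → ¬¬t) → ((v ↔ t) ∨ u)) = 1 − |0.505 − 0.945| = 1 − 0.440 = 0.560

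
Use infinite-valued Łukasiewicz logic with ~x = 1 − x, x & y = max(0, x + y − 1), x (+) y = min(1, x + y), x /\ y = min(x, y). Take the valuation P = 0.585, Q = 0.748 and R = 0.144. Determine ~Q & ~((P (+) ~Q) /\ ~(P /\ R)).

~Q = 1 − 0.748 = 0.252
P (+) ~Q = min(1, 0.585 + 0.252) = min(1, 0.837) = 0.837
P /\ R = min(0.585, 0.144) = 0.144
~(P /\ R) = 1 − 0.144 = 0.856
(P (+) ~Q) /\ ~(P /\ R) = min(0.837, 0.856) = 0.837
~((P (+) ~Q) /\ ~(P /\ R)) = 1 − 0.837 = 0.163
~Q & ~((P (+) ~Q) /\ ~(P /\ R)) = max(0, 0.252 + 0.163 − 1) = max(0, -0.585) = 0.000

0.000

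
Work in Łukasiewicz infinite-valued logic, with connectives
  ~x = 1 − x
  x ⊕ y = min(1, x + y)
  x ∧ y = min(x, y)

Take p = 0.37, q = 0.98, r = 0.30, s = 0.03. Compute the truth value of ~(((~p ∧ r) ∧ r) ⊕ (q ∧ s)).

~p = 1 − 0.37 = 0.63
~p ∧ r = min(0.63, 0.30) = 0.30
(~p ∧ r) ∧ r = min(0.30, 0.30) = 0.30
q ∧ s = min(0.98, 0.03) = 0.03
((~p ∧ r) ∧ r) ⊕ (q ∧ s) = min(1, 0.30 + 0.03) = min(1, 0.33) = 0.33
~(((~p ∧ r) ∧ r) ⊕ (q ∧ s)) = 1 − 0.33 = 0.67

0.67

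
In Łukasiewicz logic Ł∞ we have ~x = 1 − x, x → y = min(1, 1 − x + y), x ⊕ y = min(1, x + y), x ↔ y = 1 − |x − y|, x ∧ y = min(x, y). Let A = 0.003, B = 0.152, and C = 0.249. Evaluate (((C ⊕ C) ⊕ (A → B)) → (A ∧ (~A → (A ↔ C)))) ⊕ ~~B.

0.155

C ⊕ C = min(1, 0.249 + 0.249) = min(1, 0.498) = 0.498
A → B = min(1, 1 − 0.003 + 0.152) = min(1, 1.149) = 1.000
(C ⊕ C) ⊕ (A → B) = min(1, 0.498 + 1.000) = min(1, 1.498) = 1.000
~A = 1 − 0.003 = 0.997
A ↔ C = 1 − |0.003 − 0.249| = 1 − 0.246 = 0.754
~A → (A ↔ C) = min(1, 1 − 0.997 + 0.754) = min(1, 0.757) = 0.757
A ∧ (~A → (A ↔ C)) = min(0.003, 0.757) = 0.003
((C ⊕ C) ⊕ (A → B)) → (A ∧ (~A → (A ↔ C))) = min(1, 1 − 1.000 + 0.003) = min(1, 0.003) = 0.003
~B = 1 − 0.152 = 0.848
~~B = 1 − 0.848 = 0.152
(((C ⊕ C) ⊕ (A → B)) → (A ∧ (~A → (A ↔ C)))) ⊕ ~~B = min(1, 0.003 + 0.152) = min(1, 0.155) = 0.155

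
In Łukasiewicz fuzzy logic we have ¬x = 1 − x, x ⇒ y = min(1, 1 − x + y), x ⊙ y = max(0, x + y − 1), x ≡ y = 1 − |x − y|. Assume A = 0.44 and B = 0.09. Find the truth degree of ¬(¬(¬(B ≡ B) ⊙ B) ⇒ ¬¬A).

B ≡ B = 1 − |0.09 − 0.09| = 1 − 0.00 = 1.00
¬(B ≡ B) = 1 − 1.00 = 0.00
¬(B ≡ B) ⊙ B = max(0, 0.00 + 0.09 − 1) = max(0, -0.91) = 0.00
¬(¬(B ≡ B) ⊙ B) = 1 − 0.00 = 1.00
¬A = 1 − 0.44 = 0.56
¬¬A = 1 − 0.56 = 0.44
¬(¬(B ≡ B) ⊙ B) ⇒ ¬¬A = min(1, 1 − 1.00 + 0.44) = min(1, 0.44) = 0.44
¬(¬(¬(B ≡ B) ⊙ B) ⇒ ¬¬A) = 1 − 0.44 = 0.56

0.56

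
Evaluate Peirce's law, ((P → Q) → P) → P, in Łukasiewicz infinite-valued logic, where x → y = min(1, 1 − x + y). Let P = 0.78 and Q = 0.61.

0.83

P → Q = min(1, 1 − 0.78 + 0.61) = min(1, 0.83) = 0.83
(P → Q) → P = min(1, 1 − 0.83 + 0.78) = min(1, 0.95) = 0.95
((P → Q) → P) → P = min(1, 1 − 0.95 + 0.78) = min(1, 0.83) = 0.83
(The value 0.83 < 1 shows this instance is not satisfied; not a Ł∞-tautology in general.)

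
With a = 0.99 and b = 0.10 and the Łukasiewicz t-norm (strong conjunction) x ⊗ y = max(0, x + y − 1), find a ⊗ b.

a ⊗ b = max(0, 0.99 + 0.10 − 1) = max(0, 0.09) = 0.09
For comparison, the Gödel (minimum) t-norm min(x, y) would give 0.10.

0.09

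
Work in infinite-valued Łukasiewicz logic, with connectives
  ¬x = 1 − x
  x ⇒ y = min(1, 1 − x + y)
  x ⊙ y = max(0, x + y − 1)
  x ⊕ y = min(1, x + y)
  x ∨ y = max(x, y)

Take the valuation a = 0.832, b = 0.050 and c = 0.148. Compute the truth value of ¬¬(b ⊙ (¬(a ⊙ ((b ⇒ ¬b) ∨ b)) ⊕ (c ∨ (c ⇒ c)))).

¬b = 1 − 0.050 = 0.950
b ⇒ ¬b = min(1, 1 − 0.050 + 0.950) = min(1, 1.900) = 1.000
(b ⇒ ¬b) ∨ b = max(1.000, 0.050) = 1.000
a ⊙ ((b ⇒ ¬b) ∨ b) = max(0, 0.832 + 1.000 − 1) = max(0, 0.832) = 0.832
¬(a ⊙ ((b ⇒ ¬b) ∨ b)) = 1 − 0.832 = 0.168
c ⇒ c = min(1, 1 − 0.148 + 0.148) = min(1, 1.000) = 1.000
c ∨ (c ⇒ c) = max(0.148, 1.000) = 1.000
¬(a ⊙ ((b ⇒ ¬b) ∨ b)) ⊕ (c ∨ (c ⇒ c)) = min(1, 0.168 + 1.000) = min(1, 1.168) = 1.000
b ⊙ (¬(a ⊙ ((b ⇒ ¬b) ∨ b)) ⊕ (c ∨ (c ⇒ c))) = max(0, 0.050 + 1.000 − 1) = max(0, 0.050) = 0.050
¬(b ⊙ (¬(a ⊙ ((b ⇒ ¬b) ∨ b)) ⊕ (c ∨ (c ⇒ c)))) = 1 − 0.050 = 0.950
¬¬(b ⊙ (¬(a ⊙ ((b ⇒ ¬b) ∨ b)) ⊕ (c ∨ (c ⇒ c)))) = 1 − 0.950 = 0.050

0.050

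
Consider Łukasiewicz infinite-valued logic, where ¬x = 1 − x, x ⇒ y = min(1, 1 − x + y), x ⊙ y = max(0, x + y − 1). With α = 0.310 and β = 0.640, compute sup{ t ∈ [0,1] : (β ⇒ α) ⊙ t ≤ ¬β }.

β ⇒ α = min(1, 1 − 0.640 + 0.310) = min(1, 0.670) = 0.670
So the left factor is β ⇒ α = 0.670.
¬β = 1 − 0.640 = 0.360
So the right-hand bound is ¬β = 0.360.
The residuum of the Łukasiewicz t-norm gives the supremum: min(1, 1 − 0.670 + 0.360).
1 − 0.670 + 0.360 = 0.690, so t = min(1, 0.690) = 0.690.
Check: 0.670 ⊙ 0.690 = max(0, 0.360) = 0.360 ≤ 0.360.

0.690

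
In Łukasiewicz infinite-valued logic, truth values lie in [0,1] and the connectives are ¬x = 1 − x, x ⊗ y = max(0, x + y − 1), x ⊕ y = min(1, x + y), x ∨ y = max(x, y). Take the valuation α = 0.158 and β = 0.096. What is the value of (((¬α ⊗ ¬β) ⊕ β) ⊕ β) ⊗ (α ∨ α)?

¬α = 1 − 0.158 = 0.842
¬β = 1 − 0.096 = 0.904
¬α ⊗ ¬β = max(0, 0.842 + 0.904 − 1) = max(0, 0.746) = 0.746
(¬α ⊗ ¬β) ⊕ β = min(1, 0.746 + 0.096) = min(1, 0.842) = 0.842
((¬α ⊗ ¬β) ⊕ β) ⊕ β = min(1, 0.842 + 0.096) = min(1, 0.938) = 0.938
α ∨ α = max(0.158, 0.158) = 0.158
(((¬α ⊗ ¬β) ⊕ β) ⊕ β) ⊗ (α ∨ α) = max(0, 0.938 + 0.158 − 1) = max(0, 0.096) = 0.096

0.096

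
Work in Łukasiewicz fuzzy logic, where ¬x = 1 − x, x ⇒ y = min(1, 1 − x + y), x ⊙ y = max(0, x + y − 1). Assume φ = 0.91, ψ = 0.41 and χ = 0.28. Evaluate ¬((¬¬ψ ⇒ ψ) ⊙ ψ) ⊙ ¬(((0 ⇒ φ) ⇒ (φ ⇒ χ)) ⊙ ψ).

¬ψ = 1 − 0.41 = 0.59
¬¬ψ = 1 − 0.59 = 0.41
¬¬ψ ⇒ ψ = min(1, 1 − 0.41 + 0.41) = min(1, 1.00) = 1.00
(¬¬ψ ⇒ ψ) ⊙ ψ = max(0, 1.00 + 0.41 − 1) = max(0, 0.41) = 0.41
¬((¬¬ψ ⇒ ψ) ⊙ ψ) = 1 − 0.41 = 0.59
0 ⇒ φ = min(1, 1 − 0.00 + 0.91) = min(1, 1.91) = 1.00
φ ⇒ χ = min(1, 1 − 0.91 + 0.28) = min(1, 0.37) = 0.37
(0 ⇒ φ) ⇒ (φ ⇒ χ) = min(1, 1 − 1.00 + 0.37) = min(1, 0.37) = 0.37
((0 ⇒ φ) ⇒ (φ ⇒ χ)) ⊙ ψ = max(0, 0.37 + 0.41 − 1) = max(0, -0.22) = 0.00
¬(((0 ⇒ φ) ⇒ (φ ⇒ χ)) ⊙ ψ) = 1 − 0.00 = 1.00
¬((¬¬ψ ⇒ ψ) ⊙ ψ) ⊙ ¬(((0 ⇒ φ) ⇒ (φ ⇒ χ)) ⊙ ψ) = max(0, 0.59 + 1.00 − 1) = max(0, 0.59) = 0.59

0.59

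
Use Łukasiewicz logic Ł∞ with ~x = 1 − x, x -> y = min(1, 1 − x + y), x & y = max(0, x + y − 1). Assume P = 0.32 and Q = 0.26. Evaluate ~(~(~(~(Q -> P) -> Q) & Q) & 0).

1.00

Q -> P = min(1, 1 − 0.26 + 0.32) = min(1, 1.06) = 1.00
~(Q -> P) = 1 − 1.00 = 0.00
~(Q -> P) -> Q = min(1, 1 − 0.00 + 0.26) = min(1, 1.26) = 1.00
~(~(Q -> P) -> Q) = 1 − 1.00 = 0.00
~(~(Q -> P) -> Q) & Q = max(0, 0.00 + 0.26 − 1) = max(0, -0.74) = 0.00
~(~(~(Q -> P) -> Q) & Q) = 1 − 0.00 = 1.00
~(~(~(Q -> P) -> Q) & Q) & 0 = max(0, 1.00 + 0.00 − 1) = max(0, 0.00) = 0.00
~(~(~(~(Q -> P) -> Q) & Q) & 0) = 1 − 0.00 = 1.00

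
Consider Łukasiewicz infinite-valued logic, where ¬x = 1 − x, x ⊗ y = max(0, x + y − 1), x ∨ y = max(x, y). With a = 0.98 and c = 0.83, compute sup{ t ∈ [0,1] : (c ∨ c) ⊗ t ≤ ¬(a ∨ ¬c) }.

0.19

c ∨ c = max(0.83, 0.83) = 0.83
So the left factor is c ∨ c = 0.83.
¬c = 1 − 0.83 = 0.17
a ∨ ¬c = max(0.98, 0.17) = 0.98
¬(a ∨ ¬c) = 1 − 0.98 = 0.02
So the right-hand bound is ¬(a ∨ ¬c) = 0.02.
The residuum of the Łukasiewicz t-norm gives the supremum: min(1, 1 − 0.83 + 0.02).
1 − 0.83 + 0.02 = 0.19, so t = min(1, 0.19) = 0.19.
Check: 0.83 ⊗ 0.19 = max(0, 0.02) = 0.02 ≤ 0.02.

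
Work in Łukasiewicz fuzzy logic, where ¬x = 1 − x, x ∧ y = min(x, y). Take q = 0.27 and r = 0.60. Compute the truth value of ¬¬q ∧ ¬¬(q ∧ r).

¬q = 1 − 0.27 = 0.73
¬¬q = 1 − 0.73 = 0.27
q ∧ r = min(0.27, 0.60) = 0.27
¬(q ∧ r) = 1 − 0.27 = 0.73
¬¬(q ∧ r) = 1 − 0.73 = 0.27
¬¬q ∧ ¬¬(q ∧ r) = min(0.27, 0.27) = 0.27

0.27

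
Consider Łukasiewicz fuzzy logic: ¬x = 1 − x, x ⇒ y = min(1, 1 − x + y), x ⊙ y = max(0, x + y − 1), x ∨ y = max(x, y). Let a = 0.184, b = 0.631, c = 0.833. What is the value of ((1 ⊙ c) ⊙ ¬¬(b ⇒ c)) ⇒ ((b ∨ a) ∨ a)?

0.798

1 ⊙ c = max(0, 1.000 + 0.833 − 1) = max(0, 0.833) = 0.833
b ⇒ c = min(1, 1 − 0.631 + 0.833) = min(1, 1.202) = 1.000
¬(b ⇒ c) = 1 − 1.000 = 0.000
¬¬(b ⇒ c) = 1 − 0.000 = 1.000
(1 ⊙ c) ⊙ ¬¬(b ⇒ c) = max(0, 0.833 + 1.000 − 1) = max(0, 0.833) = 0.833
b ∨ a = max(0.631, 0.184) = 0.631
(b ∨ a) ∨ a = max(0.631, 0.184) = 0.631
((1 ⊙ c) ⊙ ¬¬(b ⇒ c)) ⇒ ((b ∨ a) ∨ a) = min(1, 1 − 0.833 + 0.631) = min(1, 0.798) = 0.798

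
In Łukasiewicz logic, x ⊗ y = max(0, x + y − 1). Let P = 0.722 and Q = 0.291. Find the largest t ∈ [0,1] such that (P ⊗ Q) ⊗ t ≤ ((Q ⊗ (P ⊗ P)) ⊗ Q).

P ⊗ Q = max(0, 0.722 + 0.291 − 1) = max(0, 0.013) = 0.013
So the left factor is P ⊗ Q = 0.013.
P ⊗ P = max(0, 0.722 + 0.722 − 1) = max(0, 0.444) = 0.444
Q ⊗ (P ⊗ P) = max(0, 0.291 + 0.444 − 1) = max(0, -0.265) = 0.000
(Q ⊗ (P ⊗ P)) ⊗ Q = max(0, 0.000 + 0.291 − 1) = max(0, -0.709) = 0.000
So the right-hand bound is (Q ⊗ (P ⊗ P)) ⊗ Q = 0.000.
The residuum of the Łukasiewicz t-norm gives the supremum: min(1, 1 − 0.013 + 0.000).
1 − 0.013 + 0.000 = 0.987, so t = min(1, 0.987) = 0.987.
Check: 0.013 ⊗ 0.987 = max(0, 0.000) = 0.000 ≤ 0.000.

0.987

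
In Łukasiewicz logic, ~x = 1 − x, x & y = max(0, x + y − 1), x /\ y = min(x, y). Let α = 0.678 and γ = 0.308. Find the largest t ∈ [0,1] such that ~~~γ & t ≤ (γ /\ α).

~γ = 1 − 0.308 = 0.692
~~γ = 1 − 0.692 = 0.308
~~~γ = 1 − 0.308 = 0.692
So the left factor is ~~~γ = 0.692.
γ /\ α = min(0.308, 0.678) = 0.308
So the right-hand bound is γ /\ α = 0.308.
The residuum of the Łukasiewicz t-norm gives the supremum: min(1, 1 − 0.692 + 0.308).
1 − 0.692 + 0.308 = 0.616, so t = min(1, 0.616) = 0.616.
Check: 0.692 & 0.616 = max(0, 0.308) = 0.308 ≤ 0.308.

0.616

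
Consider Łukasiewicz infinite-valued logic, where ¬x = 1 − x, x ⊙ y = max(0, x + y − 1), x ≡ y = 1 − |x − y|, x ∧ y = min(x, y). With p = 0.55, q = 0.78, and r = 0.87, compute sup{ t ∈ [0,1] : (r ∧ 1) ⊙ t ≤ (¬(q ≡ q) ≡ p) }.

r ∧ 1 = min(0.87, 1.00) = 0.87
So the left factor is r ∧ 1 = 0.87.
q ≡ q = 1 − |0.78 − 0.78| = 1 − 0.00 = 1.00
¬(q ≡ q) = 1 − 1.00 = 0.00
¬(q ≡ q) ≡ p = 1 − |0.00 − 0.55| = 1 − 0.55 = 0.45
So the right-hand bound is ¬(q ≡ q) ≡ p = 0.45.
The residuum of the Łukasiewicz t-norm gives the supremum: min(1, 1 − 0.87 + 0.45).
1 − 0.87 + 0.45 = 0.58, so t = min(1, 0.58) = 0.58.
Check: 0.87 ⊙ 0.58 = max(0, 0.45) = 0.45 ≤ 0.45.

0.58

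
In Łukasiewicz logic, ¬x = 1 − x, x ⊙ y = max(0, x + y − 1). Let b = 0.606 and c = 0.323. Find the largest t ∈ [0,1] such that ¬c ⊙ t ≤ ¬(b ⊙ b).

1.000

¬c = 1 − 0.323 = 0.677
So the left factor is ¬c = 0.677.
b ⊙ b = max(0, 0.606 + 0.606 − 1) = max(0, 0.212) = 0.212
¬(b ⊙ b) = 1 − 0.212 = 0.788
So the right-hand bound is ¬(b ⊙ b) = 0.788.
The residuum of the Łukasiewicz t-norm gives the supremum: min(1, 1 − 0.677 + 0.788).
1 − 0.677 + 0.788 = 1.111, so t = min(1, 1.111) = 1.000.
Check: 0.677 ⊙ 1.000 = max(0, 0.677) = 0.677 ≤ 0.788.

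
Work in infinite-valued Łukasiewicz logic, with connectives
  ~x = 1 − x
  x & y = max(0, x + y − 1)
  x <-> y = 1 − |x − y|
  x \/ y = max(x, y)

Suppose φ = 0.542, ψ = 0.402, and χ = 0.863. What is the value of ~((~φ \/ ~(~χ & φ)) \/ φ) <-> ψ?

0.598

~φ = 1 − 0.542 = 0.458
~χ = 1 − 0.863 = 0.137
~χ & φ = max(0, 0.137 + 0.542 − 1) = max(0, -0.321) = 0.000
~(~χ & φ) = 1 − 0.000 = 1.000
~φ \/ ~(~χ & φ) = max(0.458, 1.000) = 1.000
(~φ \/ ~(~χ & φ)) \/ φ = max(1.000, 0.542) = 1.000
~((~φ \/ ~(~χ & φ)) \/ φ) = 1 − 1.000 = 0.000
~((~φ \/ ~(~χ & φ)) \/ φ) <-> ψ = 1 − |0.000 − 0.402| = 1 − 0.402 = 0.598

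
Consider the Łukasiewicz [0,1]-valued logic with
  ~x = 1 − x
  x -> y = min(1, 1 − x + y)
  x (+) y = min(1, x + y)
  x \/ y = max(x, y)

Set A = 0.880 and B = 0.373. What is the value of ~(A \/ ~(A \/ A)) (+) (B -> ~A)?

A \/ A = max(0.880, 0.880) = 0.880
~(A \/ A) = 1 − 0.880 = 0.120
A \/ ~(A \/ A) = max(0.880, 0.120) = 0.880
~(A \/ ~(A \/ A)) = 1 − 0.880 = 0.120
~A = 1 − 0.880 = 0.120
B -> ~A = min(1, 1 − 0.373 + 0.120) = min(1, 0.747) = 0.747
~(A \/ ~(A \/ A)) (+) (B -> ~A) = min(1, 0.120 + 0.747) = min(1, 0.867) = 0.867

0.867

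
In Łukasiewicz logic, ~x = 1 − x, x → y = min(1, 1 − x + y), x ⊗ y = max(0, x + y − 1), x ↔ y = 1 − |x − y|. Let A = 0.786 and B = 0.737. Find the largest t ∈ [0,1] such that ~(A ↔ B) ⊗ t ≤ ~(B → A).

A ↔ B = 1 − |0.786 − 0.737| = 1 − 0.049 = 0.951
~(A ↔ B) = 1 − 0.951 = 0.049
So the left factor is ~(A ↔ B) = 0.049.
B → A = min(1, 1 − 0.737 + 0.786) = min(1, 1.049) = 1.000
~(B → A) = 1 − 1.000 = 0.000
So the right-hand bound is ~(B → A) = 0.000.
The residuum of the Łukasiewicz t-norm gives the supremum: min(1, 1 − 0.049 + 0.000).
1 − 0.049 + 0.000 = 0.951, so t = min(1, 0.951) = 0.951.
Check: 0.049 ⊗ 0.951 = max(0, 0.000) = 0.000 ≤ 0.000.

0.951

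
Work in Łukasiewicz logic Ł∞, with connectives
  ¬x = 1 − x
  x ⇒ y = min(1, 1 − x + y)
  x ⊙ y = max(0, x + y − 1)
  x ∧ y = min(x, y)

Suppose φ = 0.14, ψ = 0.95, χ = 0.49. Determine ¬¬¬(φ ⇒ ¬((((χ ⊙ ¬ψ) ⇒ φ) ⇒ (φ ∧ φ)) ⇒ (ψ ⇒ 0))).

0.05

¬ψ = 1 − 0.95 = 0.05
χ ⊙ ¬ψ = max(0, 0.49 + 0.05 − 1) = max(0, -0.46) = 0.00
(χ ⊙ ¬ψ) ⇒ φ = min(1, 1 − 0.00 + 0.14) = min(1, 1.14) = 1.00
φ ∧ φ = min(0.14, 0.14) = 0.14
((χ ⊙ ¬ψ) ⇒ φ) ⇒ (φ ∧ φ) = min(1, 1 − 1.00 + 0.14) = min(1, 0.14) = 0.14
ψ ⇒ 0 = min(1, 1 − 0.95 + 0.00) = min(1, 0.05) = 0.05
(((χ ⊙ ¬ψ) ⇒ φ) ⇒ (φ ∧ φ)) ⇒ (ψ ⇒ 0) = min(1, 1 − 0.14 + 0.05) = min(1, 0.91) = 0.91
¬((((χ ⊙ ¬ψ) ⇒ φ) ⇒ (φ ∧ φ)) ⇒ (ψ ⇒ 0)) = 1 − 0.91 = 0.09
φ ⇒ ¬((((χ ⊙ ¬ψ) ⇒ φ) ⇒ (φ ∧ φ)) ⇒ (ψ ⇒ 0)) = min(1, 1 − 0.14 + 0.09) = min(1, 0.95) = 0.95
¬(φ ⇒ ¬((((χ ⊙ ¬ψ) ⇒ φ) ⇒ (φ ∧ φ)) ⇒ (ψ ⇒ 0))) = 1 − 0.95 = 0.05
¬¬(φ ⇒ ¬((((χ ⊙ ¬ψ) ⇒ φ) ⇒ (φ ∧ φ)) ⇒ (ψ ⇒ 0))) = 1 − 0.05 = 0.95
¬¬¬(φ ⇒ ¬((((χ ⊙ ¬ψ) ⇒ φ) ⇒ (φ ∧ φ)) ⇒ (ψ ⇒ 0))) = 1 − 0.95 = 0.05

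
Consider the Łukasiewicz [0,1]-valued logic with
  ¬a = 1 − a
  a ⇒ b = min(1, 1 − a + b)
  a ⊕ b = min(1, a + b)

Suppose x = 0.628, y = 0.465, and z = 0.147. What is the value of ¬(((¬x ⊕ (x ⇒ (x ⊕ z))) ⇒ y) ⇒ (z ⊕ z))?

¬x = 1 − 0.628 = 0.372
x ⊕ z = min(1, 0.628 + 0.147) = min(1, 0.775) = 0.775
x ⇒ (x ⊕ z) = min(1, 1 − 0.628 + 0.775) = min(1, 1.147) = 1.000
¬x ⊕ (x ⇒ (x ⊕ z)) = min(1, 0.372 + 1.000) = min(1, 1.372) = 1.000
(¬x ⊕ (x ⇒ (x ⊕ z))) ⇒ y = min(1, 1 − 1.000 + 0.465) = min(1, 0.465) = 0.465
z ⊕ z = min(1, 0.147 + 0.147) = min(1, 0.294) = 0.294
((¬x ⊕ (x ⇒ (x ⊕ z))) ⇒ y) ⇒ (z ⊕ z) = min(1, 1 − 0.465 + 0.294) = min(1, 0.829) = 0.829
¬(((¬x ⊕ (x ⇒ (x ⊕ z))) ⇒ y) ⇒ (z ⊕ z)) = 1 − 0.829 = 0.171

0.171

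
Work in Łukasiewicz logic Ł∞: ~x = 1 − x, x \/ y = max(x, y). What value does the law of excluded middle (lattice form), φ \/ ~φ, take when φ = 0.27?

~φ = 1 − 0.27 = 0.73
φ \/ ~φ = max(0.27, 0.73) = 0.73
(The value 0.73 < 1 shows this instance is not satisfied; not a Ł∞-tautology — its value is max(a, 1−a).)

0.73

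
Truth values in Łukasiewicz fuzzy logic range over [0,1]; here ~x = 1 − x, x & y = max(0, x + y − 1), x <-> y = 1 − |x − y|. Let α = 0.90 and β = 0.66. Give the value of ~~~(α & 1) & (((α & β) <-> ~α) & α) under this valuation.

α & 1 = max(0, 0.90 + 1.00 − 1) = max(0, 0.90) = 0.90
~(α & 1) = 1 − 0.90 = 0.10
~~(α & 1) = 1 − 0.10 = 0.90
~~~(α & 1) = 1 − 0.90 = 0.10
α & β = max(0, 0.90 + 0.66 − 1) = max(0, 0.56) = 0.56
~α = 1 − 0.90 = 0.10
(α & β) <-> ~α = 1 − |0.56 − 0.10| = 1 − 0.46 = 0.54
((α & β) <-> ~α) & α = max(0, 0.54 + 0.90 − 1) = max(0, 0.44) = 0.44
~~~(α & 1) & (((α & β) <-> ~α) & α) = max(0, 0.10 + 0.44 − 1) = max(0, -0.46) = 0.00

0.00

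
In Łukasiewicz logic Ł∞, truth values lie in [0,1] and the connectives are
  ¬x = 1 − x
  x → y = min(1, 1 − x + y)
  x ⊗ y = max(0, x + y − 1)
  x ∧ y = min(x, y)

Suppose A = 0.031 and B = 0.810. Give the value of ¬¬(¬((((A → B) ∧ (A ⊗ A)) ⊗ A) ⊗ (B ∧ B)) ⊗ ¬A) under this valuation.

A → B = min(1, 1 − 0.031 + 0.810) = min(1, 1.779) = 1.000
A ⊗ A = max(0, 0.031 + 0.031 − 1) = max(0, -0.938) = 0.000
(A → B) ∧ (A ⊗ A) = min(1.000, 0.000) = 0.000
((A → B) ∧ (A ⊗ A)) ⊗ A = max(0, 0.000 + 0.031 − 1) = max(0, -0.969) = 0.000
B ∧ B = min(0.810, 0.810) = 0.810
(((A → B) ∧ (A ⊗ A)) ⊗ A) ⊗ (B ∧ B) = max(0, 0.000 + 0.810 − 1) = max(0, -0.190) = 0.000
¬((((A → B) ∧ (A ⊗ A)) ⊗ A) ⊗ (B ∧ B)) = 1 − 0.000 = 1.000
¬A = 1 − 0.031 = 0.969
¬((((A → B) ∧ (A ⊗ A)) ⊗ A) ⊗ (B ∧ B)) ⊗ ¬A = max(0, 1.000 + 0.969 − 1) = max(0, 0.969) = 0.969
¬(¬((((A → B) ∧ (A ⊗ A)) ⊗ A) ⊗ (B ∧ B)) ⊗ ¬A) = 1 − 0.969 = 0.031
¬¬(¬((((A → B) ∧ (A ⊗ A)) ⊗ A) ⊗ (B ∧ B)) ⊗ ¬A) = 1 − 0.031 = 0.969

0.969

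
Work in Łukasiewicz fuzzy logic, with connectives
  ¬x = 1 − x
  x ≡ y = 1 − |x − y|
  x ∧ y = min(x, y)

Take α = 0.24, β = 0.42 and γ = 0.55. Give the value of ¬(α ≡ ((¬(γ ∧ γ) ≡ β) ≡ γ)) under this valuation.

γ ∧ γ = min(0.55, 0.55) = 0.55
¬(γ ∧ γ) = 1 − 0.55 = 0.45
¬(γ ∧ γ) ≡ β = 1 − |0.45 − 0.42| = 1 − 0.03 = 0.97
(¬(γ ∧ γ) ≡ β) ≡ γ = 1 − |0.97 − 0.55| = 1 − 0.42 = 0.58
α ≡ ((¬(γ ∧ γ) ≡ β) ≡ γ) = 1 − |0.24 − 0.58| = 1 − 0.34 = 0.66
¬(α ≡ ((¬(γ ∧ γ) ≡ β) ≡ γ)) = 1 − 0.66 = 0.34

0.34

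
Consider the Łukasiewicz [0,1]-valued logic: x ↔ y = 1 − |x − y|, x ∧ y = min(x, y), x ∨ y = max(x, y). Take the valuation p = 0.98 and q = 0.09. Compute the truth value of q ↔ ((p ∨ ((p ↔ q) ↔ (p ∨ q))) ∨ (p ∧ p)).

0.11

p ↔ q = 1 − |0.98 − 0.09| = 1 − 0.89 = 0.11
p ∨ q = max(0.98, 0.09) = 0.98
(p ↔ q) ↔ (p ∨ q) = 1 − |0.11 − 0.98| = 1 − 0.87 = 0.13
p ∨ ((p ↔ q) ↔ (p ∨ q)) = max(0.98, 0.13) = 0.98
p ∧ p = min(0.98, 0.98) = 0.98
(p ∨ ((p ↔ q) ↔ (p ∨ q))) ∨ (p ∧ p) = max(0.98, 0.98) = 0.98
q ↔ ((p ∨ ((p ↔ q) ↔ (p ∨ q))) ∨ (p ∧ p)) = 1 − |0.09 − 0.98| = 1 − 0.89 = 0.11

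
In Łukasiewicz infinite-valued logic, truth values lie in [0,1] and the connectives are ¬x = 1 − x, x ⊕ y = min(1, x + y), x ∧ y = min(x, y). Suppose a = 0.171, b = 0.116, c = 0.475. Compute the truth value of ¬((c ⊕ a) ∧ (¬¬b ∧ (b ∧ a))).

0.884

c ⊕ a = min(1, 0.475 + 0.171) = min(1, 0.646) = 0.646
¬b = 1 − 0.116 = 0.884
¬¬b = 1 − 0.884 = 0.116
b ∧ a = min(0.116, 0.171) = 0.116
¬¬b ∧ (b ∧ a) = min(0.116, 0.116) = 0.116
(c ⊕ a) ∧ (¬¬b ∧ (b ∧ a)) = min(0.646, 0.116) = 0.116
¬((c ⊕ a) ∧ (¬¬b ∧ (b ∧ a))) = 1 − 0.116 = 0.884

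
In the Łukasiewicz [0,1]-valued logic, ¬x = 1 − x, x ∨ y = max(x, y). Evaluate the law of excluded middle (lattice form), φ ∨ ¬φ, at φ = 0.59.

0.59

¬φ = 1 − 0.59 = 0.41
φ ∨ ¬φ = max(0.59, 0.41) = 0.59
(The value 0.59 < 1 shows this instance is not satisfied; not a Ł∞-tautology — its value is max(a, 1−a).)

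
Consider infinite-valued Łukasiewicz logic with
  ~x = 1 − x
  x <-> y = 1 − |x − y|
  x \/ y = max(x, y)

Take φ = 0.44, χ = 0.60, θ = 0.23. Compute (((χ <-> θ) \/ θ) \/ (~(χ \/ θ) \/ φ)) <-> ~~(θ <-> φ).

0.84

χ <-> θ = 1 − |0.60 − 0.23| = 1 − 0.37 = 0.63
(χ <-> θ) \/ θ = max(0.63, 0.23) = 0.63
χ \/ θ = max(0.60, 0.23) = 0.60
~(χ \/ θ) = 1 − 0.60 = 0.40
~(χ \/ θ) \/ φ = max(0.40, 0.44) = 0.44
((χ <-> θ) \/ θ) \/ (~(χ \/ θ) \/ φ) = max(0.63, 0.44) = 0.63
θ <-> φ = 1 − |0.23 − 0.44| = 1 − 0.21 = 0.79
~(θ <-> φ) = 1 − 0.79 = 0.21
~~(θ <-> φ) = 1 − 0.21 = 0.79
(((χ <-> θ) \/ θ) \/ (~(χ \/ θ) \/ φ)) <-> ~~(θ <-> φ) = 1 − |0.63 − 0.79| = 1 − 0.16 = 0.84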